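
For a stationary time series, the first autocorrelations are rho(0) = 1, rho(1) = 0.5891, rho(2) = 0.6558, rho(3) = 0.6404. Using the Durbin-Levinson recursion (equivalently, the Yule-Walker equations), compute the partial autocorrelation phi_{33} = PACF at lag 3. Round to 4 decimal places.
\phi_{33} = 0.3120

The PACF at lag k is phi_{kk}, the last component of the solution
to the Yule-Walker system G_k phi = r_k where
  (G_k)_{ij} = rho(|i - j|), (r_k)_i = rho(i), i,j = 1..k.
Equivalently, Durbin-Levinson gives phi_{kk} iteratively:
  phi_{11} = rho(1)
  phi_{kk} = [rho(k) - sum_{j=1..k-1} phi_{k-1,j} rho(k-j)]
            / [1 - sum_{j=1..k-1} phi_{k-1,j} rho(j)],
  phi_{k,j} = phi_{k-1,j} - phi_{kk} phi_{k-1,k-j},  j = 1..k-1.
Step k = 1:
  phi_11 = rho(1) = 0.5891.
Step k = 2:
  phi_22 = [rho(2) - phi_11 rho(1)] / [1 - phi_11 rho(1)] = [0.6558 - (0.5891)(0.5891)] / [1 - (0.5891)(0.5891)]
         = 0.30876119 / 0.65296119 = 0.472863.
  Update: phi_21 = phi_11 - phi_22 phi_11 = 0.5891 - (0.472863)(0.5891) = 0.310536.
Step k = 3:
  phi_33 = [rho(3) - phi_21 rho(2) - phi_22 rho(1)] / [1 - phi_21 rho(1) - phi_22 rho(2)]
    numerator   = 0.6404 - (0.310536)(0.6558) - (0.472863)(0.5891) = 0.15818663
    denominator = 1 - (0.310536)(0.5891) - (0.472863)(0.6558) = 0.50695945
  phi_33 = 0.15818663 / 0.50695945 = 0.312.
Therefore phi_{33} = 0.3120.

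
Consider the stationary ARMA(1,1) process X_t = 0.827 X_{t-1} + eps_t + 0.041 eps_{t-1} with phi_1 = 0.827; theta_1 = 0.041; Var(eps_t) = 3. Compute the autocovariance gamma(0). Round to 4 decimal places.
\gamma(0) = 10.1512

Multiply the model equation by X_{t-k} and take expectations. With theta_0 = psi_0 = 1 and psi_j the MA(infinity) weights, this gives
  gamma(k) - sum_i phi_i gamma(k-i) = c_k,
  c_k = sigma^2 * sum_{j=k..q} theta_j psi_{j-k}   (c_k = 0 for k > q),
using gamma(-m) = gamma(m).
psi-weights needed (psi_j = theta_j + sum_i phi_i psi_{j-i}):
  psi_1 = theta_1 + phi_1 = 0.041 + (0.827) = 0.868
Right-hand sides:
  c_0 = sigma^2 (1 + theta_1 psi_1) = 3 * (1 + (0.041)(0.868)) = 3 * 1.035588 = 3.106764
  c_1 = sigma^2 theta_1 = 3 * (0.041) = 0.123
  c_2 = 0
Equations for k = 0 and k = 1 (AR order 1):
  gamma(0) = phi_1 gamma(1) + c_0
  gamma(1) = phi_1 gamma(0) + c_1
Substituting the second into the first: gamma(0) (1 - phi_1^2) = c_0 + phi_1 c_1, so
  gamma(0) = (c_0 + phi_1 c_1) / (1 - phi_1^2) = (3.106764 + (0.827)(0.123)) / (1 - (0.827)^2) = 3.208485 / 0.316071 = 10.151153.
Therefore gamma(0) = 10.1512 (to 4 decimal places).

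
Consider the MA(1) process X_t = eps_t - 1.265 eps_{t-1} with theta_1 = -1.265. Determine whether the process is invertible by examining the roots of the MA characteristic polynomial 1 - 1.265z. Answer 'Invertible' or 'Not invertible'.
\text{Not invertible}

The MA(q) characteristic polynomial is P(z) = 1 - 1.265z.
Invertibility requires all roots to lie outside the unit circle, i.e. |z| > 1 for every root.
This is linear in z: 1 + (-1.265) z = 0  =>  z = -1/(-1.265) = 0.790514,  |z| = 0.790514.
Moduli of all roots: 0.7905.
All moduli strictly greater than 1? No.
Verdict: Not invertible.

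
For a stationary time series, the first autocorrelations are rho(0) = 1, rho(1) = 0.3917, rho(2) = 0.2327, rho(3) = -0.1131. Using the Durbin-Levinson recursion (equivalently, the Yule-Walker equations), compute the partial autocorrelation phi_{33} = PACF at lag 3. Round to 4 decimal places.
\phi_{33} = -0.2769

The PACF at lag k is phi_{kk}, the last component of the solution
to the Yule-Walker system G_k phi = r_k where
  (G_k)_{ij} = rho(|i - j|), (r_k)_i = rho(i), i,j = 1..k.
Equivalently, Durbin-Levinson gives phi_{kk} iteratively:
  phi_{11} = rho(1)
  phi_{kk} = [rho(k) - sum_{j=1..k-1} phi_{k-1,j} rho(k-j)]
            / [1 - sum_{j=1..k-1} phi_{k-1,j} rho(j)],
  phi_{k,j} = phi_{k-1,j} - phi_{kk} phi_{k-1,k-j},  j = 1..k-1.
Step k = 1:
  phi_11 = rho(1) = 0.3917.
Step k = 2:
  phi_22 = [rho(2) - phi_11 rho(1)] / [1 - phi_11 rho(1)] = [0.2327 - (0.3917)(0.3917)] / [1 - (0.3917)(0.3917)]
         = 0.07927111 / 0.84657111 = 0.093638.
  Update: phi_21 = phi_11 - phi_22 phi_11 = 0.3917 - (0.093638)(0.3917) = 0.355022.
Step k = 3:
  phi_33 = [rho(3) - phi_21 rho(2) - phi_22 rho(1)] / [1 - phi_21 rho(1) - phi_22 rho(2)]
    numerator   = -0.1131 - (0.355022)(0.2327) - (0.093638)(0.3917) = -0.23239158
    denominator = 1 - (0.355022)(0.3917) - (0.093638)(0.2327) = 0.83914833
  phi_33 = -0.23239158 / 0.83914833 = -0.2769.
Therefore phi_{33} = -0.2769.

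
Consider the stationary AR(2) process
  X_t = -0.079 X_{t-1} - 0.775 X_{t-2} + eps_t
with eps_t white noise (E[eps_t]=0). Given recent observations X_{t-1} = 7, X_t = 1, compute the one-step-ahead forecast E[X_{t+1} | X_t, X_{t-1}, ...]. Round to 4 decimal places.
E[X_{t+1} \mid \mathcal F_t] = -5.5040

For an AR(p) model X_t = c + sum_i phi_i X_{t-i} + eps_t, the
one-step-ahead conditional mean is
  E[X_{t+1} | X_t, ...] = c + sum_i phi_i X_{t+1-i}.
Substitute known values:
  E[X_{t+1} | ...] = (-0.079) * (1) + (-0.775) * (7)
                   = -5.5040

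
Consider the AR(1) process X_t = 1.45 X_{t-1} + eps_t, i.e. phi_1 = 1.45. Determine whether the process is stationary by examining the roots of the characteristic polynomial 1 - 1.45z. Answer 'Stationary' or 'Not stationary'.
\text{Not stationary}

The AR(p) characteristic polynomial is P(z) = 1 - 1.45z.
Stationarity requires all roots to lie outside the unit circle, i.e. |z| > 1 for every root.
This is linear in z: 1 + (-1.45) z = 0  =>  z = -1/(-1.45) = 0.689655,  |z| = 0.689655.
Moduli of all roots: 0.6897.
All moduli strictly greater than 1? No.
Verdict: Not stationary.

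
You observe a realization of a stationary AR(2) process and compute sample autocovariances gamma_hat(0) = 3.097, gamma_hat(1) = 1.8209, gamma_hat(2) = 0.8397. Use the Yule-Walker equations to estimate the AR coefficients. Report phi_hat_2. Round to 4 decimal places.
\hat\phi_{2} = -0.1140

The Yule-Walker equations for an AR(p) process read, in matrix form,
  Gamma_p phi = r_p,   with   (Gamma_p)_{ij} = gamma(|i - j|),
                       (r_p)_i = gamma(i),   i,j = 1..p.
Substitute the sample gammas (Toeplitz matrix and right-hand side of size 2):
  Gamma_p = [[3.097, 1.8209], [1.8209, 3.097]]
  r_p     = [1.8209, 0.8397]
Written out:
  3.097 phi_1 + 1.8209 phi_2 = 1.8209
  1.8209 phi_1 + 3.097 phi_2 = 0.8397
Solve by Cramer's rule:
  det = gamma(0)^2 - gamma(1)^2 = (3.097)^2 - (1.8209)^2 = 9.591409 - 3.31567681 = 6.27573219
  phi_hat_1 = [gamma(1) gamma(0) - gamma(1) gamma(2)] / det = [(1.8209)(3.097) - (1.8209)(0.8397)] / 6.27573219 = 4.11031757 / 6.27573219 = 0.655
  phi_hat_2 = [gamma(0) gamma(2) - gamma(1)^2] / det = [(3.097)(0.8397) - (1.8209)^2] / 6.27573219 = -0.71512591 / 6.27573219 = -0.114
So phi_hat = [0.6550, -0.1140].
Therefore phi_hat_2 = -0.1140.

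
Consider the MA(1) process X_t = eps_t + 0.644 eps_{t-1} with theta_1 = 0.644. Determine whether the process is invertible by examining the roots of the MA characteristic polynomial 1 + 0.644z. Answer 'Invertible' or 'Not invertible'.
\text{Invertible}

The MA(q) characteristic polynomial is P(z) = 1 + 0.644z.
Invertibility requires all roots to lie outside the unit circle, i.e. |z| > 1 for every root.
This is linear in z: 1 + (0.644) z = 0  =>  z = -1/(0.644) = -1.552795,  |z| = 1.552795.
Moduli of all roots: 1.5528.
All moduli strictly greater than 1? Yes.
Verdict: Invertible.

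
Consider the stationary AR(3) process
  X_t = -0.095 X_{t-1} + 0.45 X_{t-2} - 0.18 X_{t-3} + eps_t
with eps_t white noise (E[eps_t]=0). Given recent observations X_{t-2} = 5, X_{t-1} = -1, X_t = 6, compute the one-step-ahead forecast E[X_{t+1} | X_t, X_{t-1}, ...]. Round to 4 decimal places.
E[X_{t+1} \mid \mathcal F_t] = -1.9200

For an AR(p) model X_t = c + sum_i phi_i X_{t-i} + eps_t, the
one-step-ahead conditional mean is
  E[X_{t+1} | X_t, ...] = c + sum_i phi_i X_{t+1-i}.
Substitute known values:
  E[X_{t+1} | ...] = (-0.095) * (6) + (0.45) * (-1) + (-0.18) * (5)
                   = -1.9200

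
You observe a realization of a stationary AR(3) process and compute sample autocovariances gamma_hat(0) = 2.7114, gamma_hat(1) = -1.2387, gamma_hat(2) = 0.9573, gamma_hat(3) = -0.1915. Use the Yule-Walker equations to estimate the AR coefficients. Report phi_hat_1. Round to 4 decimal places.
\hat\phi_{1} = -0.4080

The Yule-Walker equations for an AR(p) process read, in matrix form,
  Gamma_p phi = r_p,   with   (Gamma_p)_{ij} = gamma(|i - j|),
                       (r_p)_i = gamma(i),   i,j = 1..p.
Substitute the sample gammas (Toeplitz matrix and right-hand side of size 3):
  Gamma_p = [[2.7114, -1.2387, 0.9573], [-1.2387, 2.7114, -1.2387], [0.9573, -1.2387, 2.7114]]
  r_p     = [-1.2387, 0.9573, -0.1915]
Written out (R1..R3):
  (R1) 2.7114 phi_1 - 1.2387 phi_2 + 0.9573 phi_3 = -1.2387
  (R2) -1.2387 phi_1 + 2.7114 phi_2 - 1.2387 phi_3 = 0.9573
  (R3) 0.9573 phi_1 - 1.2387 phi_2 + 2.7114 phi_3 = -0.1915
Gaussian elimination:
  R2 <- R2 - (-1.2387/2.7114) R1 = R2 - (-0.456849) R1:  2.145501 phi_2 - 0.801359 phi_3 = 0.391401
  R3 <- R3 - (0.9573/2.7114) R1 = R3 - (0.353065) R1:  -0.801359 phi_2 + 2.373411 phi_3 = 0.245841
  R3 <- R3 - (-0.801359/2.145501) R2 = R3 - (-0.373506) R2:  2.074098 phi_3 = 0.392032
Back-substitution:
  phi_hat_3 = 0.392032 / 2.074098 = 0.189013
  phi_hat_2 = (0.391401 - (-0.801359)(0.189013)) / 2.145501 = 0.253027
  phi_hat_1 = (-1.2387 - (-1.2387)(0.253027) - (0.9573)(0.189013)) / 2.7114 = -0.407988
So phi_hat = [-0.4080, 0.2530, 0.1890].
Therefore phi_hat_1 = -0.4080.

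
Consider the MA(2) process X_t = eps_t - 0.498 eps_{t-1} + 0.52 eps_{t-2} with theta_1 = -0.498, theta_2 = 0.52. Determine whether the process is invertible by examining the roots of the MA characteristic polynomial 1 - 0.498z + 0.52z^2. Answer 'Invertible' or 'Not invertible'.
\text{Invertible}

The MA(q) characteristic polynomial is P(z) = 1 - 0.498z + 0.52z^2.
Invertibility requires all roots to lie outside the unit circle, i.e. |z| > 1 for every root.
Set 1 + (-0.498) z + (0.52) z^2 = 0, i.e. a z^2 + b z + c = 0 with a = 0.52, b = -0.498, c = 1.
Discriminant D = b^2 - 4ac = (-0.498)^2 - 4*(0.52)*1 = 0.248004 - (2.08) = -1.831996.
D < 0, so the roots are the complex-conjugate pair z = (-b +/- i sqrt(-D)) / (2a) = 0.4788 +/- 1.3015i.
For a conjugate pair |z|^2 = z * conj(z) = (product of roots) = c/a = 1/(0.52) = 1.923077, so |z| = sqrt(1.923077) = 1.3868 for both roots.
Moduli of all roots: 1.3868, 1.3868.
All moduli strictly greater than 1? Yes.
Verdict: Invertible.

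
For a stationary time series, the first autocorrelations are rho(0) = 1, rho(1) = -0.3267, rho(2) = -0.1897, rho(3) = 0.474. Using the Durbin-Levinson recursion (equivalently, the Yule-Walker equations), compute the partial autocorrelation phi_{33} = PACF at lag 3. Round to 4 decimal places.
\phi_{33} = 0.3561

The PACF at lag k is phi_{kk}, the last component of the solution
to the Yule-Walker system G_k phi = r_k where
  (G_k)_{ij} = rho(|i - j|), (r_k)_i = rho(i), i,j = 1..k.
Equivalently, Durbin-Levinson gives phi_{kk} iteratively:
  phi_{11} = rho(1)
  phi_{kk} = [rho(k) - sum_{j=1..k-1} phi_{k-1,j} rho(k-j)]
            / [1 - sum_{j=1..k-1} phi_{k-1,j} rho(j)],
  phi_{k,j} = phi_{k-1,j} - phi_{kk} phi_{k-1,k-j},  j = 1..k-1.
Step k = 1:
  phi_11 = rho(1) = -0.3267.
Step k = 2:
  phi_22 = [rho(2) - phi_11 rho(1)] / [1 - phi_11 rho(1)] = [-0.1897 - (-0.3267)(-0.3267)] / [1 - (-0.3267)(-0.3267)]
         = -0.29643289 / 0.89326711 = -0.331852.
  Update: phi_21 = phi_11 - phi_22 phi_11 = -0.3267 - (-0.331852)(-0.3267) = -0.435116.
Step k = 3:
  phi_33 = [rho(3) - phi_21 rho(2) - phi_22 rho(1)] / [1 - phi_21 rho(1) - phi_22 rho(2)]
    numerator   = 0.474 - (-0.435116)(-0.1897) - (-0.331852)(-0.3267) = 0.28304226
    denominator = 1 - (-0.435116)(-0.3267) - (-0.331852)(-0.1897) = 0.79489513
  phi_33 = 0.28304226 / 0.79489513 = 0.3561.
Therefore phi_{33} = 0.3561.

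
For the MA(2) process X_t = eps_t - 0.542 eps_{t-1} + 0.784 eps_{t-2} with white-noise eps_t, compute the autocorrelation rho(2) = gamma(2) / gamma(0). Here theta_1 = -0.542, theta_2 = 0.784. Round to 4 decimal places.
\rho(2) = 0.4108

For an MA(q) process with theta_0 = 1, the autocovariance is
  gamma(k) = sigma^2 * sum_{i=0..q-k} theta_i * theta_{i+k},
and rho(k) = gamma(k) / gamma(0). Sigma^2 cancels.
  numerator   = (1)*(0.784) = 0.784.
  denominator = (1)^2 + (-0.542)^2 + (0.784)^2 = 1.90842.
  rho(2) = 0.784 / 1.90842 = 0.4108.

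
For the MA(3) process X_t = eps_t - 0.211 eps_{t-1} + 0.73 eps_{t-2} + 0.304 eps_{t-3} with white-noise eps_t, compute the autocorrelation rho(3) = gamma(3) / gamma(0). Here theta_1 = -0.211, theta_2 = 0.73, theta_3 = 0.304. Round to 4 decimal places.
\rho(3) = 0.1821

For an MA(q) process with theta_0 = 1, the autocovariance is
  gamma(k) = sigma^2 * sum_{i=0..q-k} theta_i * theta_{i+k},
and rho(k) = gamma(k) / gamma(0). Sigma^2 cancels.
  numerator   = (1)*(0.304) = 0.304.
  denominator = (1)^2 + (-0.211)^2 + (0.73)^2 + (0.304)^2 = 1.669837.
  rho(3) = 0.304 / 1.669837 = 0.1821.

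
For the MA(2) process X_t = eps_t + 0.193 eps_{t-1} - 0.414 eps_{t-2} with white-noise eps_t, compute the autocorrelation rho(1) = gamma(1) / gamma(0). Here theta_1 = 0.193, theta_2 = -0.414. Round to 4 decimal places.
\rho(1) = 0.0936

For an MA(q) process with theta_0 = 1, the autocovariance is
  gamma(k) = sigma^2 * sum_{i=0..q-k} theta_i * theta_{i+k},
and rho(k) = gamma(k) / gamma(0). Sigma^2 cancels.
  numerator   = (1)*(0.193) + (0.193)*(-0.414) = 0.113098.
  denominator = (1)^2 + (0.193)^2 + (-0.414)^2 = 1.208645.
  rho(1) = 0.113098 / 1.208645 = 0.0936.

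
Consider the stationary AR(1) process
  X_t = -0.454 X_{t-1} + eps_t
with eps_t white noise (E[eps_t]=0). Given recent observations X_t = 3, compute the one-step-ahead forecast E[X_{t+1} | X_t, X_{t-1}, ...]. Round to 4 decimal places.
E[X_{t+1} \mid \mathcal F_t] = -1.3620

For an AR(p) model X_t = c + sum_i phi_i X_{t-i} + eps_t, the
one-step-ahead conditional mean is
  E[X_{t+1} | X_t, ...] = c + sum_i phi_i X_{t+1-i}.
Substitute known values:
  E[X_{t+1} | ...] = (-0.454) * (3)
                   = -1.3620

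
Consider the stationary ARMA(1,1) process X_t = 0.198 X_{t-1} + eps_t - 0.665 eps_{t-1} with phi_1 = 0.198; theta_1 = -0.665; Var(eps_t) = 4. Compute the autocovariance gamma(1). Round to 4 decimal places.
\gamma(1) = -1.6882

Multiply the model equation by X_{t-k} and take expectations. With theta_0 = psi_0 = 1 and psi_j the MA(infinity) weights, this gives
  gamma(k) - sum_i phi_i gamma(k-i) = c_k,
  c_k = sigma^2 * sum_{j=k..q} theta_j psi_{j-k}   (c_k = 0 for k > q),
using gamma(-m) = gamma(m).
psi-weights needed (psi_j = theta_j + sum_i phi_i psi_{j-i}):
  psi_1 = theta_1 + phi_1 = -0.665 + (0.198) = -0.467
Right-hand sides:
  c_0 = sigma^2 (1 + theta_1 psi_1) = 4 * (1 + (-0.665)(-0.467)) = 4 * 1.310555 = 5.24222
  c_1 = sigma^2 theta_1 = 4 * (-0.665) = -2.66
  c_2 = 0
Equations for k = 0 and k = 1 (AR order 1):
  gamma(0) = phi_1 gamma(1) + c_0
  gamma(1) = phi_1 gamma(0) + c_1
Substituting the second into the first: gamma(0) (1 - phi_1^2) = c_0 + phi_1 c_1, so
  gamma(0) = (c_0 + phi_1 c_1) / (1 - phi_1^2) = (5.24222 + (0.198)(-2.66)) / (1 - (0.198)^2) = 4.71554 / 0.960796 = 4.907951.
  gamma(1) = phi_1 gamma(0) + c_1 = (0.198)(4.907951) + (-2.66) = -1.688226.
Therefore gamma(1) = -1.6882 (to 4 decimal places).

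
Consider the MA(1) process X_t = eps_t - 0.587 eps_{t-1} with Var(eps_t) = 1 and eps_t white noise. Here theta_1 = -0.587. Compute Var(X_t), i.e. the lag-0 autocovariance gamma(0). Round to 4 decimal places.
\gamma(0) = 1.3446

For an MA(q) process X_t = eps_t + sum_i theta_i eps_{t-i} with
Var(eps_t) = sigma^2, the variance is
  gamma(0) = sigma^2 * (1 + sum_i theta_i^2).
  sum_i theta_i^2 = (-0.587)^2 = 0.344569.
  gamma(0) = 1 * (1 + 0.344569) = 1 * 1.344569 = 1.344569, which rounds to 1.3446.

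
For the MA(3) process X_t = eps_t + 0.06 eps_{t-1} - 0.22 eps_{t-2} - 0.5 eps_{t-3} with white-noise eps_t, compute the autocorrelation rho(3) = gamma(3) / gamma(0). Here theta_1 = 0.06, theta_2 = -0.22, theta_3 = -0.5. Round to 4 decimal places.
\rho(3) = -0.3840

For an MA(q) process with theta_0 = 1, the autocovariance is
  gamma(k) = sigma^2 * sum_{i=0..q-k} theta_i * theta_{i+k},
and rho(k) = gamma(k) / gamma(0). Sigma^2 cancels.
  numerator   = (1)*(-0.5) = -0.5.
  denominator = (1)^2 + (0.06)^2 + (-0.22)^2 + (-0.5)^2 = 1.302.
  rho(3) = -0.5 / 1.302 = -0.3840.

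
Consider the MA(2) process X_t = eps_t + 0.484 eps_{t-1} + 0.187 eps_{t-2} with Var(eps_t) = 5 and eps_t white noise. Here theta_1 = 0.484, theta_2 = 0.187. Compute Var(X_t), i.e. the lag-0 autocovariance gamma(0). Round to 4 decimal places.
\gamma(0) = 6.3461

For an MA(q) process X_t = eps_t + sum_i theta_i eps_{t-i} with
Var(eps_t) = sigma^2, the variance is
  gamma(0) = sigma^2 * (1 + sum_i theta_i^2).
  sum_i theta_i^2 = (0.484)^2 + (0.187)^2 = 0.234256 + 0.034969 = 0.269225.
  gamma(0) = 5 * (1 + 0.269225) = 5 * 1.269225 = 6.346125, which rounds to 6.3461.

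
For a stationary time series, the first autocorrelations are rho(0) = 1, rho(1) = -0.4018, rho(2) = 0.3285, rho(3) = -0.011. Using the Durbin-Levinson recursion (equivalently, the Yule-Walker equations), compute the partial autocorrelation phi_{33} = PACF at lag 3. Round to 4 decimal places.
\phi_{33} = 0.2170

The PACF at lag k is phi_{kk}, the last component of the solution
to the Yule-Walker system G_k phi = r_k where
  (G_k)_{ij} = rho(|i - j|), (r_k)_i = rho(i), i,j = 1..k.
Equivalently, Durbin-Levinson gives phi_{kk} iteratively:
  phi_{11} = rho(1)
  phi_{kk} = [rho(k) - sum_{j=1..k-1} phi_{k-1,j} rho(k-j)]
            / [1 - sum_{j=1..k-1} phi_{k-1,j} rho(j)],
  phi_{k,j} = phi_{k-1,j} - phi_{kk} phi_{k-1,k-j},  j = 1..k-1.
Step k = 1:
  phi_11 = rho(1) = -0.4018.
Step k = 2:
  phi_22 = [rho(2) - phi_11 rho(1)] / [1 - phi_11 rho(1)] = [0.3285 - (-0.4018)(-0.4018)] / [1 - (-0.4018)(-0.4018)]
         = 0.16705676 / 0.83855676 = 0.199219.
  Update: phi_21 = phi_11 - phi_22 phi_11 = -0.4018 - (0.199219)(-0.4018) = -0.321754.
Step k = 3:
  phi_33 = [rho(3) - phi_21 rho(2) - phi_22 rho(1)] / [1 - phi_21 rho(1) - phi_22 rho(2)]
    numerator   = -0.011 - (-0.321754)(0.3285) - (0.199219)(-0.4018) = 0.17474242
    denominator = 1 - (-0.321754)(-0.4018) - (0.199219)(0.3285) = 0.80527582
  phi_33 = 0.17474242 / 0.80527582 = 0.217.
Therefore phi_{33} = 0.2170.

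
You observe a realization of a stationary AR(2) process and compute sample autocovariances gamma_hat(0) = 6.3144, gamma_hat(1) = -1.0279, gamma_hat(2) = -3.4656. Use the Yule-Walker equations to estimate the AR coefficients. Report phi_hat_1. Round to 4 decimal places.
\hat\phi_{1} = -0.2590

The Yule-Walker equations for an AR(p) process read, in matrix form,
  Gamma_p phi = r_p,   with   (Gamma_p)_{ij} = gamma(|i - j|),
                       (r_p)_i = gamma(i),   i,j = 1..p.
Substitute the sample gammas (Toeplitz matrix and right-hand side of size 2):
  Gamma_p = [[6.3144, -1.0279], [-1.0279, 6.3144]]
  r_p     = [-1.0279, -3.4656]
Written out:
  6.3144 phi_1 - 1.0279 phi_2 = -1.0279
  -1.0279 phi_1 + 6.3144 phi_2 = -3.4656
Solve by Cramer's rule:
  det = gamma(0)^2 - gamma(1)^2 = (6.3144)^2 - (-1.0279)^2 = 39.87164736 - 1.05657841 = 38.81506895
  phi_hat_1 = [gamma(1) gamma(0) - gamma(1) gamma(2)] / det = [(-1.0279)(6.3144) - (-1.0279)(-3.4656)] / 38.81506895 = -10.052862 / 38.81506895 = -0.259
  phi_hat_2 = [gamma(0) gamma(2) - gamma(1)^2] / det = [(6.3144)(-3.4656) - (-1.0279)^2] / 38.81506895 = -22.93976305 / 38.81506895 = -0.591
So phi_hat = [-0.2590, -0.5910].
Therefore phi_hat_1 = -0.2590.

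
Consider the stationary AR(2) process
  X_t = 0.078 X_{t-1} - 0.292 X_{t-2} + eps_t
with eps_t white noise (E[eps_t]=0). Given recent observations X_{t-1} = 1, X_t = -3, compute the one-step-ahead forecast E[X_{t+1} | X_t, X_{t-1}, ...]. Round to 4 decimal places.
E[X_{t+1} \mid \mathcal F_t] = -0.5260

For an AR(p) model X_t = c + sum_i phi_i X_{t-i} + eps_t, the
one-step-ahead conditional mean is
  E[X_{t+1} | X_t, ...] = c + sum_i phi_i X_{t+1-i}.
Substitute known values:
  E[X_{t+1} | ...] = (0.078) * (-3) + (-0.292) * (1)
                   = -0.5260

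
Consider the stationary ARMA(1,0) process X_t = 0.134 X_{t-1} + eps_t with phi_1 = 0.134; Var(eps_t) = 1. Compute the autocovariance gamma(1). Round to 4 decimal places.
\gamma(1) = 0.1365

Multiply the model equation by X_{t-k} and take expectations. With theta_0 = psi_0 = 1 and psi_j the MA(infinity) weights, this gives
  gamma(k) - sum_i phi_i gamma(k-i) = c_k,
  c_k = sigma^2 * sum_{j=k..q} theta_j psi_{j-k}   (c_k = 0 for k > q),
using gamma(-m) = gamma(m).
Pure AR (q = 0): c_0 = sigma^2 = 1, c_k = 0 for k >= 1.
Equations for k = 0 and k = 1 (AR order 1):
  gamma(0) = phi_1 gamma(1) + c_0
  gamma(1) = phi_1 gamma(0) + c_1
Substituting the second into the first: gamma(0) (1 - phi_1^2) = c_0 + phi_1 c_1, so
  gamma(0) = c_0 / (1 - phi_1^2) = 1 / (1 - (0.134)^2) = 1 / 0.982044 = 1.018284.
  gamma(1) = phi_1 gamma(0) = (0.134)(1.018284) = 0.13645.
Therefore gamma(1) = 0.1365 (to 4 decimal places).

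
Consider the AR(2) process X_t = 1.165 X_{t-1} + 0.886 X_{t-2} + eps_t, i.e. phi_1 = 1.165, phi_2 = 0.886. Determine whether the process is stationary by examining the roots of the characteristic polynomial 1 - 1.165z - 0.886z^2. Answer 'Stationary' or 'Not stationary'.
\text{Not stationary}

The AR(p) characteristic polynomial is P(z) = 1 - 1.165z - 0.886z^2.
Stationarity requires all roots to lie outside the unit circle, i.e. |z| > 1 for every root.
Set 1 + (-1.165) z + (-0.886) z^2 = 0, i.e. a z^2 + b z + c = 0 with a = -0.886, b = -1.165, c = 1.
Discriminant D = b^2 - 4ac = (-1.165)^2 - 4*(-0.886)*1 = 1.357225 - (-3.544) = 4.901225.
D >= 0, so the roots are real: z = (-b +/- sqrt(D)) / (2a) = (1.165 +/- 2.213871) / (-1.772).
  z_1 = (1.165 + 2.213871) / (-1.772) = -1.9068,   |z_1| = 1.9068.
  z_2 = (1.165 - 2.213871) / (-1.772) = 0.5919,   |z_2| = 0.5919.
Moduli of all roots: 1.9068, 0.5919.
All moduli strictly greater than 1? No.
Verdict: Not stationary.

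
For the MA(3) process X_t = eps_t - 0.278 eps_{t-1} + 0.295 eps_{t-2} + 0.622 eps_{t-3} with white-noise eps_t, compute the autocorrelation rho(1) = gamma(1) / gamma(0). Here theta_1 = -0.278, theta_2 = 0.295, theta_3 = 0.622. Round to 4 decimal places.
\rho(1) = -0.1138

For an MA(q) process with theta_0 = 1, the autocovariance is
  gamma(k) = sigma^2 * sum_{i=0..q-k} theta_i * theta_{i+k},
and rho(k) = gamma(k) / gamma(0). Sigma^2 cancels.
  numerator   = (1)*(-0.278) + (-0.278)*(0.295) + (0.295)*(0.622) = -0.17652.
  denominator = (1)^2 + (-0.278)^2 + (0.295)^2 + (0.622)^2 = 1.551193.
  rho(1) = -0.17652 / 1.551193 = -0.1138.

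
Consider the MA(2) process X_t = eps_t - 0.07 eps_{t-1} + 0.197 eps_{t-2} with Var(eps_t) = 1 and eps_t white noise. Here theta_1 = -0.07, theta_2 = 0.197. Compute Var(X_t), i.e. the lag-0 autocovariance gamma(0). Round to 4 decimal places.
\gamma(0) = 1.0437

For an MA(q) process X_t = eps_t + sum_i theta_i eps_{t-i} with
Var(eps_t) = sigma^2, the variance is
  gamma(0) = sigma^2 * (1 + sum_i theta_i^2).
  sum_i theta_i^2 = (-0.07)^2 + (0.197)^2 = 0.0049 + 0.038809 = 0.043709.
  gamma(0) = 1 * (1 + 0.043709) = 1 * 1.043709 = 1.043709, which rounds to 1.0437.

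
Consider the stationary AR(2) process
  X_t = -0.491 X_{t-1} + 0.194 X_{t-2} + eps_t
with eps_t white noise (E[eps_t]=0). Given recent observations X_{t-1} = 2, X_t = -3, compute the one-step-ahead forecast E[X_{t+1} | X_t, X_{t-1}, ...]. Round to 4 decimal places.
E[X_{t+1} \mid \mathcal F_t] = 1.8610

For an AR(p) model X_t = c + sum_i phi_i X_{t-i} + eps_t, the
one-step-ahead conditional mean is
  E[X_{t+1} | X_t, ...] = c + sum_i phi_i X_{t+1-i}.
Substitute known values:
  E[X_{t+1} | ...] = (-0.491) * (-3) + (0.194) * (2)
                   = 1.8610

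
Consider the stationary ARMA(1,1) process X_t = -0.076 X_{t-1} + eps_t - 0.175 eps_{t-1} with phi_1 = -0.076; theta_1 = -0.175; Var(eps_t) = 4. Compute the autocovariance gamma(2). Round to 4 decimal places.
\gamma(2) = 0.0778

Multiply the model equation by X_{t-k} and take expectations. With theta_0 = psi_0 = 1 and psi_j the MA(infinity) weights, this gives
  gamma(k) - sum_i phi_i gamma(k-i) = c_k,
  c_k = sigma^2 * sum_{j=k..q} theta_j psi_{j-k}   (c_k = 0 for k > q),
using gamma(-m) = gamma(m).
psi-weights needed (psi_j = theta_j + sum_i phi_i psi_{j-i}):
  psi_1 = theta_1 + phi_1 = -0.175 + (-0.076) = -0.251
Right-hand sides:
  c_0 = sigma^2 (1 + theta_1 psi_1) = 4 * (1 + (-0.175)(-0.251)) = 4 * 1.043925 = 4.1757
  c_1 = sigma^2 theta_1 = 4 * (-0.175) = -0.7
  c_2 = 0
Equations for k = 0 and k = 1 (AR order 1):
  gamma(0) = phi_1 gamma(1) + c_0
  gamma(1) = phi_1 gamma(0) + c_1
Substituting the second into the first: gamma(0) (1 - phi_1^2) = c_0 + phi_1 c_1, so
  gamma(0) = (c_0 + phi_1 c_1) / (1 - phi_1^2) = (4.1757 + (-0.076)(-0.7)) / (1 - (-0.076)^2) = 4.2289 / 0.994224 = 4.253468.
  gamma(1) = phi_1 gamma(0) + c_1 = (-0.076)(4.253468) + (-0.7) = -1.023264.
For k = 2 (> q): gamma(2) = phi_1 gamma(1) = (-0.076)(-1.023264) = 0.077768.
Therefore gamma(2) = 0.0778 (to 4 decimal places).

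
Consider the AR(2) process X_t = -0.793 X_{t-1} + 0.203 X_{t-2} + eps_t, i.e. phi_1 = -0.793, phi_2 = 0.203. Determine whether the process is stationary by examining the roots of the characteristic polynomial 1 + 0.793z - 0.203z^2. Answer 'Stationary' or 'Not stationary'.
\text{Stationary}

The AR(p) characteristic polynomial is P(z) = 1 + 0.793z - 0.203z^2.
Stationarity requires all roots to lie outside the unit circle, i.e. |z| > 1 for every root.
Set 1 + (0.793) z + (-0.203) z^2 = 0, i.e. a z^2 + b z + c = 0 with a = -0.203, b = 0.793, c = 1.
Discriminant D = b^2 - 4ac = (0.793)^2 - 4*(-0.203)*1 = 0.628849 - (-0.812) = 1.440849.
D >= 0, so the roots are real: z = (-b +/- sqrt(D)) / (2a) = (-0.793 +/- 1.200354) / (-0.406).
  z_1 = (-0.793 + 1.200354) / (-0.406) = -1.0033,   |z_1| = 1.0033.
  z_2 = (-0.793 - 1.200354) / (-0.406) = 4.9097,   |z_2| = 4.9097.
Moduli of all roots: 1.0033, 4.9097.
All moduli strictly greater than 1? Yes.
Verdict: Stationary.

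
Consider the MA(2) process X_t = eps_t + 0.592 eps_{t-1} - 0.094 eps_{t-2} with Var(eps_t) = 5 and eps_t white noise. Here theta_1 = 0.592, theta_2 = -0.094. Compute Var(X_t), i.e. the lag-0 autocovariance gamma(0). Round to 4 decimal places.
\gamma(0) = 6.7965

For an MA(q) process X_t = eps_t + sum_i theta_i eps_{t-i} with
Var(eps_t) = sigma^2, the variance is
  gamma(0) = sigma^2 * (1 + sum_i theta_i^2).
  sum_i theta_i^2 = (0.592)^2 + (-0.094)^2 = 0.350464 + 0.008836 = 0.3593.
  gamma(0) = 5 * (1 + 0.3593) = 5 * 1.3593 = 6.7965.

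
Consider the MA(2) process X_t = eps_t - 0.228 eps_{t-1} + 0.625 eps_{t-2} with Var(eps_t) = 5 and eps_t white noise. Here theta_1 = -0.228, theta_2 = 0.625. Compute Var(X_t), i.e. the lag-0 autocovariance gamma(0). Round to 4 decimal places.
\gamma(0) = 7.2130

For an MA(q) process X_t = eps_t + sum_i theta_i eps_{t-i} with
Var(eps_t) = sigma^2, the variance is
  gamma(0) = sigma^2 * (1 + sum_i theta_i^2).
  sum_i theta_i^2 = (-0.228)^2 + (0.625)^2 = 0.051984 + 0.390625 = 0.442609.
  gamma(0) = 5 * (1 + 0.442609) = 5 * 1.442609 = 7.213045, which rounds to 7.2130.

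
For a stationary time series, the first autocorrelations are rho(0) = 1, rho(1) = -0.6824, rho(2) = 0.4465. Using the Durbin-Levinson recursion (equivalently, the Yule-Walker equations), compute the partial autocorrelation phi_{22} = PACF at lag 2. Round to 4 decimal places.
\phi_{22} = -0.0359

The PACF at lag k is phi_{kk}, the last component of the solution
to the Yule-Walker system G_k phi = r_k where
  (G_k)_{ij} = rho(|i - j|), (r_k)_i = rho(i), i,j = 1..k.
Equivalently, Durbin-Levinson gives phi_{kk} iteratively:
  phi_{11} = rho(1)
  phi_{kk} = [rho(k) - sum_{j=1..k-1} phi_{k-1,j} rho(k-j)]
            / [1 - sum_{j=1..k-1} phi_{k-1,j} rho(j)],
  phi_{k,j} = phi_{k-1,j} - phi_{kk} phi_{k-1,k-j},  j = 1..k-1.
Step k = 1:
  phi_11 = rho(1) = -0.6824.
Step k = 2:
  phi_22 = [rho(2) - phi_11 rho(1)] / [1 - phi_11 rho(1)] = [0.4465 - (-0.6824)(-0.6824)] / [1 - (-0.6824)(-0.6824)]
         = -0.01916976 / 0.53433024 = -0.0359.
Therefore phi_{22} = -0.0359.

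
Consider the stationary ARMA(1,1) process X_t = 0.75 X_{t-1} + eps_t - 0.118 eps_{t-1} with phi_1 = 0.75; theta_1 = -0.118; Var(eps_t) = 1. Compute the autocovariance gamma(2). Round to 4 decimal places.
\gamma(2) = 0.9875

Multiply the model equation by X_{t-k} and take expectations. With theta_0 = psi_0 = 1 and psi_j the MA(infinity) weights, this gives
  gamma(k) - sum_i phi_i gamma(k-i) = c_k,
  c_k = sigma^2 * sum_{j=k..q} theta_j psi_{j-k}   (c_k = 0 for k > q),
using gamma(-m) = gamma(m).
psi-weights needed (psi_j = theta_j + sum_i phi_i psi_{j-i}):
  psi_1 = theta_1 + phi_1 = -0.118 + (0.75) = 0.632
Right-hand sides:
  c_0 = sigma^2 (1 + theta_1 psi_1) = 1 * (1 + (-0.118)(0.632)) = 1 * 0.925424 = 0.925424
  c_1 = sigma^2 theta_1 = 1 * (-0.118) = -0.118
  c_2 = 0
Equations for k = 0 and k = 1 (AR order 1):
  gamma(0) = phi_1 gamma(1) + c_0
  gamma(1) = phi_1 gamma(0) + c_1
Substituting the second into the first: gamma(0) (1 - phi_1^2) = c_0 + phi_1 c_1, so
  gamma(0) = (c_0 + phi_1 c_1) / (1 - phi_1^2) = (0.925424 + (0.75)(-0.118)) / (1 - (0.75)^2) = 0.836924 / 0.4375 = 1.912969.
  gamma(1) = phi_1 gamma(0) + c_1 = (0.75)(1.912969) + (-0.118) = 1.316727.
For k = 2 (> q): gamma(2) = phi_1 gamma(1) = (0.75)(1.316727) = 0.987545.
Therefore gamma(2) = 0.9875 (to 4 decimal places).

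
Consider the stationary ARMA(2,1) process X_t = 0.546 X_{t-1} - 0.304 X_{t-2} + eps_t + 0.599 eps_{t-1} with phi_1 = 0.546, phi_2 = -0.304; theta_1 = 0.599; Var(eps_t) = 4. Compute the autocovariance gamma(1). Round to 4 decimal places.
\gamma(1) = 6.0005

Multiply the model equation by X_{t-k} and take expectations. With theta_0 = psi_0 = 1 and psi_j the MA(infinity) weights, this gives
  gamma(k) - sum_i phi_i gamma(k-i) = c_k,
  c_k = sigma^2 * sum_{j=k..q} theta_j psi_{j-k}   (c_k = 0 for k > q),
using gamma(-m) = gamma(m).
psi-weights needed (psi_j = theta_j + sum_i phi_i psi_{j-i}):
  psi_1 = theta_1 + phi_1 = 0.599 + (0.546) = 1.145
Right-hand sides:
  c_0 = sigma^2 (1 + theta_1 psi_1) = 4 * (1 + (0.599)(1.145)) = 4 * 1.685855 = 6.74342
  c_1 = sigma^2 theta_1 = 4 * (0.599) = 2.396
  c_2 = 0
Equations for k = 0, 1, 2 (AR order 2, c_2 = 0):
  (E0) gamma(0) = phi_1 gamma(1) + phi_2 gamma(2) + c_0
  (E1) gamma(1) = phi_1 gamma(0) + phi_2 gamma(1) + c_1
  (E2) gamma(2) = phi_1 gamma(1) + phi_2 gamma(0)
From (E1): gamma(1) = A gamma(0) + B with
  A = phi_1 / (1 - phi_2) = 0.546 / 1.304 = 0.418712,   B = c_1 / (1 - phi_2) = 2.396 / 1.304 = 1.837423.
Insert (E2) into (E0): gamma(0) (1 - phi_2^2) = phi_1 (1 + phi_2) gamma(1) + c_0.
  phi_1 (1 + phi_2) = (0.546)(0.696) = 0.380016,   1 - phi_2^2 = 0.907584.
Replace gamma(1) by A gamma(0) + B and collect gamma(0):
  gamma(0) [0.907584 - (0.380016)(0.418712)] = (0.380016)(1.837423) + 6.74342
  gamma(0) * 0.748467 = 7.44167
  gamma(0) = 7.44167 / 0.748467 = 9.942551.
  gamma(1) = A gamma(0) + B = (0.418712)(9.942551) + (1.837423) = 6.000485.
Therefore gamma(1) = 6.0005 (to 4 decimal places).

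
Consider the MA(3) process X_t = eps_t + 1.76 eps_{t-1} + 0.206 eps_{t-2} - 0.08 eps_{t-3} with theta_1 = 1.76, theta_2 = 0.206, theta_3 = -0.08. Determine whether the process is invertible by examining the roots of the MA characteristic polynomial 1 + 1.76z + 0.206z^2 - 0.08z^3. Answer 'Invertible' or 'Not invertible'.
\text{Not invertible}

The MA(q) characteristic polynomial is P(z) = 1 + 1.76z + 0.206z^2 - 0.08z^3.
Invertibility requires all roots to lie outside the unit circle, i.e. |z| > 1 for every root.
Degree 3: look for a simple real root z0 first, then factor out (1 - z/z0) and solve the remaining quadratic.
Testing z0 = -0.625: P(-0.625) = 1 + (1.76)(-0.625) + (0.206)(-0.625)^2 + (-0.08)(-0.625)^3
  = 1 + (-1.1) + (0.080469) + (0.019531) = 0.  So z_0 = -0.625 is a root, |z_0| = 0.625.
Divide out the factor (1 + 1.6 z) = (1 - z/z0) (since 1/z0 = -1.6):
  P(z) = (1 + 1.6 z)(1 + (0.16) z + (-0.05) z^2)
  [check: z-coef 0.16 - (-1.6) = 1.76; z^2-coef -0.05 - (-1.6)(0.16) = 0.206; z^3-coef -(-1.6)(-0.05) = -0.08.]
Remaining roots from the quadratic factor 1 + (0.16) z + (-0.05) z^2:
  Set 1 + (0.16) z + (-0.05) z^2 = 0, i.e. a z^2 + b z + c = 0 with a = -0.05, b = 0.16, c = 1.
  Discriminant D = b^2 - 4ac = (0.16)^2 - 4*(-0.05)*1 = 0.0256 - (-0.2) = 0.2256.
  D >= 0, so the roots are real: z = (-b +/- sqrt(D)) / (2a) = (-0.16 +/- 0.474974) / (-0.1).
    z_1 = (-0.16 + 0.474974) / (-0.1) = -3.1497,   |z_1| = 3.1497.
    z_2 = (-0.16 - 0.474974) / (-0.1) = 6.3497,   |z_2| = 6.3497.
Moduli of all roots: 0.6250, 3.1497, 6.3497.
All moduli strictly greater than 1? No.
Verdict: Not invertible.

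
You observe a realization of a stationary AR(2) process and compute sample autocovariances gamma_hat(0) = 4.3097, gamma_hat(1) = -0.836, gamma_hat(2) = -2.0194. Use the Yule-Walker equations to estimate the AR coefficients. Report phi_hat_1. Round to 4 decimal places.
\hat\phi_{1} = -0.2960

The Yule-Walker equations for an AR(p) process read, in matrix form,
  Gamma_p phi = r_p,   with   (Gamma_p)_{ij} = gamma(|i - j|),
                       (r_p)_i = gamma(i),   i,j = 1..p.
Substitute the sample gammas (Toeplitz matrix and right-hand side of size 2):
  Gamma_p = [[4.3097, -0.836], [-0.836, 4.3097]]
  r_p     = [-0.836, -2.0194]
Written out:
  4.3097 phi_1 - 0.836 phi_2 = -0.836
  -0.836 phi_1 + 4.3097 phi_2 = -2.0194
Solve by Cramer's rule:
  det = gamma(0)^2 - gamma(1)^2 = (4.3097)^2 - (-0.836)^2 = 18.57351409 - 0.698896 = 17.87461809
  phi_hat_1 = [gamma(1) gamma(0) - gamma(1) gamma(2)] / det = [(-0.836)(4.3097) - (-0.836)(-2.0194)] / 17.87461809 = -5.2911276 / 17.87461809 = -0.296
  phi_hat_2 = [gamma(0) gamma(2) - gamma(1)^2] / det = [(4.3097)(-2.0194) - (-0.836)^2] / 17.87461809 = -9.40190418 / 17.87461809 = -0.526
So phi_hat = [-0.2960, -0.5260].
Therefore phi_hat_1 = -0.2960.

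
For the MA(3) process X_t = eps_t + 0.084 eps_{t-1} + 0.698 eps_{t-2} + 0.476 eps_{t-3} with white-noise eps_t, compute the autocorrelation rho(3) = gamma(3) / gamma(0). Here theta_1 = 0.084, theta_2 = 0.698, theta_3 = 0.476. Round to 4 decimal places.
\rho(3) = 0.2766

For an MA(q) process with theta_0 = 1, the autocovariance is
  gamma(k) = sigma^2 * sum_{i=0..q-k} theta_i * theta_{i+k},
and rho(k) = gamma(k) / gamma(0). Sigma^2 cancels.
  numerator   = (1)*(0.476) = 0.476.
  denominator = (1)^2 + (0.084)^2 + (0.698)^2 + (0.476)^2 = 1.720836.
  rho(3) = 0.476 / 1.720836 = 0.2766.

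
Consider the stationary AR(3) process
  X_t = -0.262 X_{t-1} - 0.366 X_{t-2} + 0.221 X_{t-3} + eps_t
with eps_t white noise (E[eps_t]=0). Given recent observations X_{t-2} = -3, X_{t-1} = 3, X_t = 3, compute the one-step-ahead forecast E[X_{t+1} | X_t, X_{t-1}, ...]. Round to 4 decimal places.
E[X_{t+1} \mid \mathcal F_t] = -2.5470

For an AR(p) model X_t = c + sum_i phi_i X_{t-i} + eps_t, the
one-step-ahead conditional mean is
  E[X_{t+1} | X_t, ...] = c + sum_i phi_i X_{t+1-i}.
Substitute known values:
  E[X_{t+1} | ...] = (-0.262) * (3) + (-0.366) * (3) + (0.221) * (-3)
                   = -2.5470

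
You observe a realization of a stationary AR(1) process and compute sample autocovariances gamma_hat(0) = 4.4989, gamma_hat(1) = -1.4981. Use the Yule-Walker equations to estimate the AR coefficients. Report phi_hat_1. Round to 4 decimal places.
\hat\phi_{1} = -0.3330

The Yule-Walker equations for an AR(p) process read, in matrix form,
  Gamma_p phi = r_p,   with   (Gamma_p)_{ij} = gamma(|i - j|),
                       (r_p)_i = gamma(i),   i,j = 1..p.
Substitute the sample gammas (Toeplitz matrix and right-hand side of size 1):
  Gamma_p = [[4.4989]]
  r_p     = [-1.4981]
With p = 1 this is the single equation gamma(0) phi_1 = gamma(1):
  phi_hat_1 = gamma(1) / gamma(0) = -1.4981 / 4.4989 = -0.3330.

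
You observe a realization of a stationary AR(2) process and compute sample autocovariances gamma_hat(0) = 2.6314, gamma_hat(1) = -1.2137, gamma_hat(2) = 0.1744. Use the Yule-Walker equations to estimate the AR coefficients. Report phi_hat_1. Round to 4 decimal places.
\hat\phi_{1} = -0.5470

The Yule-Walker equations for an AR(p) process read, in matrix form,
  Gamma_p phi = r_p,   with   (Gamma_p)_{ij} = gamma(|i - j|),
                       (r_p)_i = gamma(i),   i,j = 1..p.
Substitute the sample gammas (Toeplitz matrix and right-hand side of size 2):
  Gamma_p = [[2.6314, -1.2137], [-1.2137, 2.6314]]
  r_p     = [-1.2137, 0.1744]
Written out:
  2.6314 phi_1 - 1.2137 phi_2 = -1.2137
  -1.2137 phi_1 + 2.6314 phi_2 = 0.1744
Solve by Cramer's rule:
  det = gamma(0)^2 - gamma(1)^2 = (2.6314)^2 - (-1.2137)^2 = 6.92426596 - 1.47306769 = 5.45119827
  phi_hat_1 = [gamma(1) gamma(0) - gamma(1) gamma(2)] / det = [(-1.2137)(2.6314) - (-1.2137)(0.1744)] / 5.45119827 = -2.9820609 / 5.45119827 = -0.547
  phi_hat_2 = [gamma(0) gamma(2) - gamma(1)^2] / det = [(2.6314)(0.1744) - (-1.2137)^2] / 5.45119827 = -1.01415153 / 5.45119827 = -0.186
So phi_hat = [-0.5470, -0.1860].
Therefore phi_hat_1 = -0.5470.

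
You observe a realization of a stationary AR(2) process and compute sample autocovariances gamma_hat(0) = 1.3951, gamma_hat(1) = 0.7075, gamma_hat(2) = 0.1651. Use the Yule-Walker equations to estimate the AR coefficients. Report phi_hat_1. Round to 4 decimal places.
\hat\phi_{1} = 0.6019

The Yule-Walker equations for an AR(p) process read, in matrix form,
  Gamma_p phi = r_p,   with   (Gamma_p)_{ij} = gamma(|i - j|),
                       (r_p)_i = gamma(i),   i,j = 1..p.
Substitute the sample gammas (Toeplitz matrix and right-hand side of size 2):
  Gamma_p = [[1.3951, 0.7075], [0.7075, 1.3951]]
  r_p     = [0.7075, 0.1651]
Written out:
  1.3951 phi_1 + 0.7075 phi_2 = 0.7075
  0.7075 phi_1 + 1.3951 phi_2 = 0.1651
Solve by Cramer's rule:
  det = gamma(0)^2 - gamma(1)^2 = (1.3951)^2 - (0.7075)^2 = 1.94630401 - 0.50055625 = 1.44574776
  phi_hat_1 = [gamma(1) gamma(0) - gamma(1) gamma(2)] / det = [(0.7075)(1.3951) - (0.7075)(0.1651)] / 1.44574776 = 0.870225 / 1.44574776 = 0.6019
  phi_hat_2 = [gamma(0) gamma(2) - gamma(1)^2] / det = [(1.3951)(0.1651) - (0.7075)^2] / 1.44574776 = -0.27022524 / 1.44574776 = -0.1869
So phi_hat = [0.6019, -0.1869].
Therefore phi_hat_1 = 0.6019.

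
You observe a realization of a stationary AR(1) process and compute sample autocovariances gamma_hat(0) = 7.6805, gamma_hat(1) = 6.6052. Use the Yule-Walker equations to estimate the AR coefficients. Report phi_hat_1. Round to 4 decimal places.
\hat\phi_{1} = 0.8600

The Yule-Walker equations for an AR(p) process read, in matrix form,
  Gamma_p phi = r_p,   with   (Gamma_p)_{ij} = gamma(|i - j|),
                       (r_p)_i = gamma(i),   i,j = 1..p.
Substitute the sample gammas (Toeplitz matrix and right-hand side of size 1):
  Gamma_p = [[7.6805]]
  r_p     = [6.6052]
With p = 1 this is the single equation gamma(0) phi_1 = gamma(1):
  phi_hat_1 = gamma(1) / gamma(0) = 6.6052 / 7.6805 = 0.8600.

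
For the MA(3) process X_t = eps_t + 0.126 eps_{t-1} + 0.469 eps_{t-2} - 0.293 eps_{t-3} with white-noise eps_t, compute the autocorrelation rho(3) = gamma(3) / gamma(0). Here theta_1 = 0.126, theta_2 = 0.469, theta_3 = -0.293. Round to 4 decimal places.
\rho(3) = -0.2217

For an MA(q) process with theta_0 = 1, the autocovariance is
  gamma(k) = sigma^2 * sum_{i=0..q-k} theta_i * theta_{i+k},
and rho(k) = gamma(k) / gamma(0). Sigma^2 cancels.
  numerator   = (1)*(-0.293) = -0.293.
  denominator = (1)^2 + (0.126)^2 + (0.469)^2 + (-0.293)^2 = 1.321686.
  rho(3) = -0.293 / 1.321686 = -0.2217.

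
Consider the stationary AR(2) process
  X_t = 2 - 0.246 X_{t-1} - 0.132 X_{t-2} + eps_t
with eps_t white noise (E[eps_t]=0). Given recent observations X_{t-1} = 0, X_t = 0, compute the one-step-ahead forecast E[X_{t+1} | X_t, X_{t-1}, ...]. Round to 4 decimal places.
E[X_{t+1} \mid \mathcal F_t] = 2.0000

For an AR(p) model X_t = c + sum_i phi_i X_{t-i} + eps_t, the
one-step-ahead conditional mean is
  E[X_{t+1} | X_t, ...] = c + sum_i phi_i X_{t+1-i}.
Substitute known values:
  E[X_{t+1} | ...] = 2 + (-0.246) * (0) + (-0.132) * (0)
                   = 2.0000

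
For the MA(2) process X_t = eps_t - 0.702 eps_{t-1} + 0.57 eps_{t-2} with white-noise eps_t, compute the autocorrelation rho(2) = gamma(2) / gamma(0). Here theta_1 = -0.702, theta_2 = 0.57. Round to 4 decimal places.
\rho(2) = 0.3136

For an MA(q) process with theta_0 = 1, the autocovariance is
  gamma(k) = sigma^2 * sum_{i=0..q-k} theta_i * theta_{i+k},
and rho(k) = gamma(k) / gamma(0). Sigma^2 cancels.
  numerator   = (1)*(0.57) = 0.57.
  denominator = (1)^2 + (-0.702)^2 + (0.57)^2 = 1.817704.
  rho(2) = 0.57 / 1.817704 = 0.3136.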